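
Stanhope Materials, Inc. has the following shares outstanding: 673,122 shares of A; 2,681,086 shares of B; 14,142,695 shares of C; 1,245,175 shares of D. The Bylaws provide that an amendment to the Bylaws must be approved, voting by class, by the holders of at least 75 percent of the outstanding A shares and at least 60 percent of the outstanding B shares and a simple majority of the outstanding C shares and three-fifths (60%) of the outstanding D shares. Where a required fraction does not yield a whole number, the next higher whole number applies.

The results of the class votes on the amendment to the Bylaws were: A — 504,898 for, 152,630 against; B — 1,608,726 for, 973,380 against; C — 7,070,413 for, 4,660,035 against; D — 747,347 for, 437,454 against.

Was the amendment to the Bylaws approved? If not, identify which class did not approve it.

Not approved — the C shares did not give the required vote.

A: 3/4 of 673122 = 504841.50, rounded up to 504842; 504,842 required, 504,898 in favor — approved.
B: 3/5 of 2681086 = 1608651.60, rounded up to 1608652; 1,608,652 required, 1,608,726 in favor — approved.
C: a majority of 14142695 is 7071348; 7,071,348 required, 7,070,413 in favor — not approved.
D: 3/5 of 1245175 = 747105; 747,105 required, 747,347 in favor — approved.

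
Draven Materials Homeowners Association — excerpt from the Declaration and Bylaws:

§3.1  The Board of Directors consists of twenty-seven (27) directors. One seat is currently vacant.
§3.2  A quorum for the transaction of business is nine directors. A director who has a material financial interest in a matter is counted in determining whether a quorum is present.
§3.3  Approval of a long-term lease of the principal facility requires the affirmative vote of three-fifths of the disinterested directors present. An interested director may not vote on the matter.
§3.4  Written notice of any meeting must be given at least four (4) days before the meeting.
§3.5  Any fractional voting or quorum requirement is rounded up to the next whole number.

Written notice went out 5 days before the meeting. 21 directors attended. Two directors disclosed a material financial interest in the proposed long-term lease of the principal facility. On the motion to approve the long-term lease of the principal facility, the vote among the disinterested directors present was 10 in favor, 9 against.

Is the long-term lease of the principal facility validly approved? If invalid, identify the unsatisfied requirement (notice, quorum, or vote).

Notice: 5 days given; 4 required (5 ≥ 4). Satisfied.
Quorum: 21 present (interested directors count toward quorum); quorum is 9. Satisfied.
Vote: the long-term lease of the principal facility requires three-fifths of the disinterested directors present (21 − 2 = 19). 3/5 of 19 = 11.40, rounded up to 12, so 12 affirmative votes are needed; 10 voted in favor. Not satisfied.

Invalid — vote requirement not satisfied.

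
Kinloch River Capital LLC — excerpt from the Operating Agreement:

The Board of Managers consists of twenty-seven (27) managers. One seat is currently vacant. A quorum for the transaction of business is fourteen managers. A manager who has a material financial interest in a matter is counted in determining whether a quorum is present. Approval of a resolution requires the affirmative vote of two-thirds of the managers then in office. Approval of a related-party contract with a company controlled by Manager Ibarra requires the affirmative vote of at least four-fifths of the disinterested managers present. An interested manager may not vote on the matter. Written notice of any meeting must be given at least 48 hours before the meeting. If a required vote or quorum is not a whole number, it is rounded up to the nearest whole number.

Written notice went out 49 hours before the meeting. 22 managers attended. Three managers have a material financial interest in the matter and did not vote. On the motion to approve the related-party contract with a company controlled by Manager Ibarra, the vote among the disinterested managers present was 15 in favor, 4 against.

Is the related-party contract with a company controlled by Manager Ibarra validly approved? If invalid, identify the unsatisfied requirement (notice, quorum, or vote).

Invalid — vote requirement not satisfied.

Notice: 49 hours given; 48 required (49 ≥ 48). Satisfied.
Quorum: 22 present (interested managers count toward quorum); quorum is 14. Satisfied.
Vote: the related-party contract with a company controlled by Manager Ibarra requires four-fifths of the disinterested managers present (22 − 3 = 19). 4/5 of 19 = 15.20, rounded up to 16, so 16 affirmative votes are needed; 15 voted in favor. Not satisfied.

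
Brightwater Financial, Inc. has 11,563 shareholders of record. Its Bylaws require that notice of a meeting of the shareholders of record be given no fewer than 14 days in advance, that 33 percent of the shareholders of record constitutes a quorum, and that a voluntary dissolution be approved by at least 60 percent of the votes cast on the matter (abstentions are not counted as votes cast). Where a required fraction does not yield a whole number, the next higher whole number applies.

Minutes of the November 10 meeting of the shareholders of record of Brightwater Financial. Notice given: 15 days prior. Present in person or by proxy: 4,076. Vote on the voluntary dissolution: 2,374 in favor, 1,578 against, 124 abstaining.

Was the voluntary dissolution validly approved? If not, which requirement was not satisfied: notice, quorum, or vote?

Notice: 15 days given; 14 required. Satisfied.
Quorum: 33% of 11,563 = 3,815.79, rounded up to 3,816; 4,076 present. Satisfied.
Vote: requires three-fifths of the votes cast (4,076 − 124 abstaining = 3,952); 3/5 of 3952 = 2371.20, rounded up to 2372, so 2,372 needed; 2,374 in favor. Satisfied.

Valid — all requirements satisfied.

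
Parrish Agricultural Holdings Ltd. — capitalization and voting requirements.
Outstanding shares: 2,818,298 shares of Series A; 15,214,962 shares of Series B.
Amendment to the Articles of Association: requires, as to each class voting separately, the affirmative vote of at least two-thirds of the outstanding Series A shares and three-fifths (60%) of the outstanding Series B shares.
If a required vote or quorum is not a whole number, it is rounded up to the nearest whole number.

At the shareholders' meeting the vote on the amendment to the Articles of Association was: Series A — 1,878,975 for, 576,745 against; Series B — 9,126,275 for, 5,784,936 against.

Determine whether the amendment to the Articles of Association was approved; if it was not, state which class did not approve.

Series A: 2/3 of 2818298 = 1878865.33, rounded up to 1878866; 1,878,866 required, 1,878,975 in favor — approved.
Series B: 3/5 of 15214962 = 9128977.20, rounded up to 9128978; 9,128,978 required, 9,126,275 in favor — not approved.

Not approved — the Series B shares did not give the required vote.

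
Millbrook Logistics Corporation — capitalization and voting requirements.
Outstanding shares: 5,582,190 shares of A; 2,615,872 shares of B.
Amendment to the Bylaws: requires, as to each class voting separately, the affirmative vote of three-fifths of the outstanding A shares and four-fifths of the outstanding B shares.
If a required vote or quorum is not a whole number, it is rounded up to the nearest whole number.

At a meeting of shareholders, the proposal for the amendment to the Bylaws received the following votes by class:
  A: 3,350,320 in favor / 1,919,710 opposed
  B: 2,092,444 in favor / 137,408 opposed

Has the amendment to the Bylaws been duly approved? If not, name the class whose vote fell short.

Not approved — the B shares did not give the required vote.

A: 3/5 of 5582190 = 3349314; 3,349,314 required, 3,350,320 in favor — approved.
B: 4/5 of 2615872 = 2092697.60, rounded up to 2092698; 2,092,698 required, 2,092,444 in favor — not approved.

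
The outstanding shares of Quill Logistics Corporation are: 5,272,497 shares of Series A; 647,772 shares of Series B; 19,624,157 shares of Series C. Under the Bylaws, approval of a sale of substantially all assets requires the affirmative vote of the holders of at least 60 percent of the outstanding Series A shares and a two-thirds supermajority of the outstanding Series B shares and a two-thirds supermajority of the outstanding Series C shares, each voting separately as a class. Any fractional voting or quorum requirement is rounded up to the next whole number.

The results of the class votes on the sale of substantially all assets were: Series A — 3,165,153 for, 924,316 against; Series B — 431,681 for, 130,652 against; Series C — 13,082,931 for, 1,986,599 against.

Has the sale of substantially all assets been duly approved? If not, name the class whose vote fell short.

Not approved — the Series B shares did not give the required vote.

Series A: 3/5 of 5272497 = 3163498.20, rounded up to 3163499; 3,163,499 required, 3,165,153 in favor — approved.
Series B: 2/3 of 647772 = 431848; 431,848 required, 431,681 in favor — not approved.
Series C: 2/3 of 19624157 = 13082771.33, rounded up to 13082772; 13,082,772 required, 13,082,931 in favor — approved.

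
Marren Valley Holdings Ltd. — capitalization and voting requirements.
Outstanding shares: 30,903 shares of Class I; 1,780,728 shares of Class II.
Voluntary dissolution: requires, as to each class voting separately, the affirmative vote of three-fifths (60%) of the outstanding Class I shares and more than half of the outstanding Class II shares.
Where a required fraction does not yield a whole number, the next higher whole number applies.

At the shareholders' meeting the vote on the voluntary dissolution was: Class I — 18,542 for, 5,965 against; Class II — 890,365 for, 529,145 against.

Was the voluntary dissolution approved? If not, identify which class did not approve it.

Approved — every class gave the required vote.

Class I: 3/5 of 30903 = 18541.80, rounded up to 18542; 18,542 required, 18,542 in favor — approved.
Class II: a majority of 1780728 is 890365; 890,365 required, 890,365 in favor — approved.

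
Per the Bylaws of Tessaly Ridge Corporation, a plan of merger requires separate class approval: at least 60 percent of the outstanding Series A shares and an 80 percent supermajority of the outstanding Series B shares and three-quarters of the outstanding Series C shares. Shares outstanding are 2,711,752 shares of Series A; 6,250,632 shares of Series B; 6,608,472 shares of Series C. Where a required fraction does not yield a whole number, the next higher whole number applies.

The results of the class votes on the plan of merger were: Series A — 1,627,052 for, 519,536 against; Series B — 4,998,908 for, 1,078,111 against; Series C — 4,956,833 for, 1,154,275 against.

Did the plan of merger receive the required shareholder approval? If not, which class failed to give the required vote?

Series A: 3/5 of 2711752 = 1627051.20, rounded up to 1627052; 1,627,052 required, 1,627,052 in favor — approved.
Series B: 4/5 of 6250632 = 5000505.60, rounded up to 5000506; 5,000,506 required, 4,998,908 in favor — not approved.
Series C: 3/4 of 6608472 = 4956354; 4,956,354 required, 4,956,833 in favor — approved.

Not approved — the Series B shares did not give the required vote.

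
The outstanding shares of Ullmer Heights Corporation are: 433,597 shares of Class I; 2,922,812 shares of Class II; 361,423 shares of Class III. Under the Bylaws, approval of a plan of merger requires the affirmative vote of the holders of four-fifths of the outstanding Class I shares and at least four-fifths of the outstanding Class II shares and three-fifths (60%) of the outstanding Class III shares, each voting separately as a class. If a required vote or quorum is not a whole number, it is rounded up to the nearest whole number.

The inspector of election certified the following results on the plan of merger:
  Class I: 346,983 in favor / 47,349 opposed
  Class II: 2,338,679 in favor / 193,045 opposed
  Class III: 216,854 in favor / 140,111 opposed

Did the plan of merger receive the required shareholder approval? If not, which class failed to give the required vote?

Approved — every class gave the required vote.

Class I: 4/5 of 433597 = 346877.60, rounded up to 346878; 346,878 required, 346,983 in favor — approved.
Class II: 4/5 of 2922812 = 2338249.60, rounded up to 2338250; 2,338,250 required, 2,338,679 in favor — approved.
Class III: 3/5 of 361423 = 216853.80, rounded up to 216854; 216,854 required, 216,854 in favor — approved.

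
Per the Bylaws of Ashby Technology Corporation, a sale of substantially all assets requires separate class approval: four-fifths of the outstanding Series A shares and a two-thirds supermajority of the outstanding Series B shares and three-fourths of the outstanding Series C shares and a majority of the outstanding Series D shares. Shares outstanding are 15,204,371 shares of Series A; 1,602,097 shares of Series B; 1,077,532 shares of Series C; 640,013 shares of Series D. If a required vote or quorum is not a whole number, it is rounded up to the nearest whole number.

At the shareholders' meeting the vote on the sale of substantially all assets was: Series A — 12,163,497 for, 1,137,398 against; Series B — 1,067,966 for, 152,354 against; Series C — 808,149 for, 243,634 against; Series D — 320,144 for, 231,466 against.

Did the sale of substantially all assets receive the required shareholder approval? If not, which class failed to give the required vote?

Series A: 4/5 of 15204371 = 12163496.80, rounded up to 12163497; 12,163,497 required, 12,163,497 in favor — approved.
Series B: 2/3 of 1602097 = 1068064.67, rounded up to 1068065; 1,068,065 required, 1,067,966 in favor — not approved.
Series C: 3/4 of 1077532 = 808149; 808,149 required, 808,149 in favor — approved.
Series D: a majority of 640013 is 320007; 320,007 required, 320,144 in favor — approved.

Not approved — the Series B shares did not give the required vote.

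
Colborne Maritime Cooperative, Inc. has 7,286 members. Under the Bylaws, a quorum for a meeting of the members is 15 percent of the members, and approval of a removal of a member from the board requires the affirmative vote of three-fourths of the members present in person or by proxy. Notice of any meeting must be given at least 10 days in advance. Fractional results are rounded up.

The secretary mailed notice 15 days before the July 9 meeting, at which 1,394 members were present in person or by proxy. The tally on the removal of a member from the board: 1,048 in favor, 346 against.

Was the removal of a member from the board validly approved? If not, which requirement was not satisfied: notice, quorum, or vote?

Valid — all requirements satisfied.

Notice: 15 days given; 10 required. Satisfied.
Quorum: 15% of 7,286 = 1,092.90, rounded up to 1,093; 1,394 present. Satisfied.
Vote: requires three-fourths of those present (1,394); 3/4 of 1394 = 1045.50, rounded up to 1046, so 1,046 needed; 1,048 in favor. Satisfied.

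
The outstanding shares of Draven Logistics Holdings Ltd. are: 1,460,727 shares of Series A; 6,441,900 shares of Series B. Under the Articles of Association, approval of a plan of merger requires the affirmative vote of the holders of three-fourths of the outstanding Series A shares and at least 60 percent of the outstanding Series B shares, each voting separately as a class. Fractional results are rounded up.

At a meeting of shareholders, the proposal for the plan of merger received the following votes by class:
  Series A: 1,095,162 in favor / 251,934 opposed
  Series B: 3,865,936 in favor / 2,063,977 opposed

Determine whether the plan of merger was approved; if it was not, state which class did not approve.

Not approved — the Series A shares did not give the required vote.

Series A: 3/4 of 1460727 = 1095545.25, rounded up to 1095546; 1,095,546 required, 1,095,162 in favor — not approved.
Series B: 3/5 of 6441900 = 3865140; 3,865,140 required, 3,865,936 in favor — approved.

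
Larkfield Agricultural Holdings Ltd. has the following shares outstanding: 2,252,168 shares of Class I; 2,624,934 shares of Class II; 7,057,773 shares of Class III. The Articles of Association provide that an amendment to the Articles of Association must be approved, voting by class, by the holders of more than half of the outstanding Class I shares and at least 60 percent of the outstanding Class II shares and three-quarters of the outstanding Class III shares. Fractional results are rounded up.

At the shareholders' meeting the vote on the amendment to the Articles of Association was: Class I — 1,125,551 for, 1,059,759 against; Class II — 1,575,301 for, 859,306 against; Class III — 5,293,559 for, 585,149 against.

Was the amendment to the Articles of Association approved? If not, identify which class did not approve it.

Class I: a majority of 2252168 is 1126085; 1,126,085 required, 1,125,551 in favor — not approved.
Class II: 3/5 of 2624934 = 1574960.40, rounded up to 1574961; 1,574,961 required, 1,575,301 in favor — approved.
Class III: 3/4 of 7057773 = 5293329.75, rounded up to 5293330; 5,293,330 required, 5,293,559 in favor — approved.

Not approved — the Class I shares did not give the required vote.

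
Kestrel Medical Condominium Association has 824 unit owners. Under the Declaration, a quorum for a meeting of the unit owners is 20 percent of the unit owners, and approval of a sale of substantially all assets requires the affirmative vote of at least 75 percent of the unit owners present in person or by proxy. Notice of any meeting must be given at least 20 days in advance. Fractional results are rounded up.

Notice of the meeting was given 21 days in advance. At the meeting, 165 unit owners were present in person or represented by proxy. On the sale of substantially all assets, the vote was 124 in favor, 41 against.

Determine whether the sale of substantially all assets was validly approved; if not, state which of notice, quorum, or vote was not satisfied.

Valid — all requirements satisfied.

Notice: 21 days given; 20 required. Satisfied.
Quorum: 20% of 824 = 164.80, rounded up to 165; 165 present. Satisfied.
Vote: requires three-fourths of those present (165); 3/4 of 165 = 123.75, rounded up to 124, so 124 needed; 124 in favor. Satisfied.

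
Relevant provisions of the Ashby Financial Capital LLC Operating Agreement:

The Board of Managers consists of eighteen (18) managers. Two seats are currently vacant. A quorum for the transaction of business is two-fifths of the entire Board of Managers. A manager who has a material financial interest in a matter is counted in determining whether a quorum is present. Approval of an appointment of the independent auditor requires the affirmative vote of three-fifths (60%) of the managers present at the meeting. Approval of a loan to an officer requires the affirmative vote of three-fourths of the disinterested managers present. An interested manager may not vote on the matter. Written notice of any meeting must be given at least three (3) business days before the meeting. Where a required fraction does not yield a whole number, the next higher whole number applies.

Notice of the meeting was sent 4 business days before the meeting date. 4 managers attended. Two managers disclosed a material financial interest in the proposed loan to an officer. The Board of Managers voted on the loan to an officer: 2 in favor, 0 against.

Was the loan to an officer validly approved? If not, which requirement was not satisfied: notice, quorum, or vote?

Notice: 4 business days given; 3 required (4 ≥ 3). Satisfied.
Quorum: 4 present (interested managers count toward quorum); quorum is 8. Not satisfied.
Vote: the loan to an officer requires three-fourths of the disinterested managers present (4 − 2 = 2). 3/4 of 2 = 1.50, rounded up to 2, so 2 affirmative votes are needed; 2 voted in favor. Satisfied. (Moot — without a quorum no business can be validly transacted.)

Invalid — quorum requirement not satisfied.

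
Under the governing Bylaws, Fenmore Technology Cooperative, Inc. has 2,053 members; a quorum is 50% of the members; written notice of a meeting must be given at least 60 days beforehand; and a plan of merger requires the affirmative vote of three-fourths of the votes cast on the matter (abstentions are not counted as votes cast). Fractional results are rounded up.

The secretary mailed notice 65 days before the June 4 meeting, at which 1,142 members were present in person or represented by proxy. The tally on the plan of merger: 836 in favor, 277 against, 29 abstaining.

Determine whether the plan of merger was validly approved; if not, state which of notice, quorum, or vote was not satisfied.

Notice: 65 days given; 60 required. Satisfied.
Quorum: 50% of 2,053 = 1,026.50, rounded up to 1,027; 1,142 present. Satisfied.
Vote: requires three-fourths of the votes cast (1,142 − 29 abstaining = 1,113); 3/4 of 1113 = 834.75, rounded up to 835, so 835 needed; 836 in favor. Satisfied.

Valid — all requirements satisfied.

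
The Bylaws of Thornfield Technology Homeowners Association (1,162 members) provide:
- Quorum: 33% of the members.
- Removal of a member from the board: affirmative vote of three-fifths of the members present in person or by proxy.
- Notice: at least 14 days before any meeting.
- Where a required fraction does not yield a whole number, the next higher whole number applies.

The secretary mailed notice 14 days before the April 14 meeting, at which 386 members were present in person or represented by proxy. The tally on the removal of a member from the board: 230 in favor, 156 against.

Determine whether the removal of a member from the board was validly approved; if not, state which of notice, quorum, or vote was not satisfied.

Notice: 14 days given; 14 required. Satisfied.
Quorum: 33% of 1,162 = 383.46, rounded up to 384; 386 present. Satisfied.
Vote: requires three-fifths of those present (386); 3/5 of 386 = 231.60, rounded up to 232, so 232 needed; 230 in favor. Not satisfied.

Invalid — vote requirement not satisfied.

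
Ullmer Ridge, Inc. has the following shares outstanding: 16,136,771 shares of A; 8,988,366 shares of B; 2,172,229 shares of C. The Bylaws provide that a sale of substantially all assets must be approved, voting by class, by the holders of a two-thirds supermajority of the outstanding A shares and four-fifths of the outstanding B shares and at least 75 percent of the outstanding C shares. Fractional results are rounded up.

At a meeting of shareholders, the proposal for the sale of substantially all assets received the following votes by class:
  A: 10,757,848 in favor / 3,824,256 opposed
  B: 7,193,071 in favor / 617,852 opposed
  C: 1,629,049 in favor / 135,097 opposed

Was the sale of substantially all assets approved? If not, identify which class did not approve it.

A: 2/3 of 16136771 = 10757847.33, rounded up to 10757848; 10,757,848 required, 10,757,848 in favor — approved.
B: 4/5 of 8988366 = 7190692.80, rounded up to 7190693; 7,190,693 required, 7,193,071 in favor — approved.
C: 3/4 of 2172229 = 1629171.75, rounded up to 1629172; 1,629,172 required, 1,629,049 in favor — not approved.

Not approved — the C shares did not give the required vote.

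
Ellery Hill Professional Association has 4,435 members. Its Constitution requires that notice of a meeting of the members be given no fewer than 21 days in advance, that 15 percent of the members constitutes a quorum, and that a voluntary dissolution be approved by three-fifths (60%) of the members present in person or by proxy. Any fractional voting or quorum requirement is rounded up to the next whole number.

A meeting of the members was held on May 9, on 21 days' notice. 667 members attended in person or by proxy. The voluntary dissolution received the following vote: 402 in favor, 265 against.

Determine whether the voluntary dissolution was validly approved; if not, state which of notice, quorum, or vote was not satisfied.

Notice: 21 days given; 21 required. Satisfied.
Quorum: 15% of 4,435 = 665.25, rounded up to 666; 667 present. Satisfied.
Vote: requires three-fifths of those present (667); 3/5 of 667 = 400.20, rounded up to 401, so 401 needed; 402 in favor. Satisfied.

Valid — all requirements satisfied.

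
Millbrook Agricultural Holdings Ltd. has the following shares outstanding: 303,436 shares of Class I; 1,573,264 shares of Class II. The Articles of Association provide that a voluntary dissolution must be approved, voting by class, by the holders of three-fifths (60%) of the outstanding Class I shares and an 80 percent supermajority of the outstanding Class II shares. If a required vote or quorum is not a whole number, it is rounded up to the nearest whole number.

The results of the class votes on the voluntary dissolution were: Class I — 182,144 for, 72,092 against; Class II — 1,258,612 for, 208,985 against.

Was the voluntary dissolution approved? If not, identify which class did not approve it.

Class I: 3/5 of 303436 = 182061.60, rounded up to 182062; 182,062 required, 182,144 in favor — approved.
Class II: 4/5 of 1573264 = 1258611.20, rounded up to 1258612; 1,258,612 required, 1,258,612 in favor — approved.

Approved — every class gave the required vote.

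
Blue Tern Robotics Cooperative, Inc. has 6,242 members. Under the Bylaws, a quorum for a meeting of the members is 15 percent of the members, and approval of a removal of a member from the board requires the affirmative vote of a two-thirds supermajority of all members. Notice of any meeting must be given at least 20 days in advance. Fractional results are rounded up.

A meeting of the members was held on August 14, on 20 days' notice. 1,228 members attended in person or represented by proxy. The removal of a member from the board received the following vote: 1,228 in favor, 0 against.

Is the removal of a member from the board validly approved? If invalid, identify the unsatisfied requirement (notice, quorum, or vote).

Invalid — vote requirement not satisfied.

Notice: 20 days given; 20 required. Satisfied.
Quorum: 15% of 6,242 = 936.30, rounded up to 937; 1,228 present. Satisfied.
Vote: requires two-thirds of all members (6,242); 2/3 of 6242 = 4161.33, rounded up to 4162, so 4,162 needed; 1,228 in favor. Not satisfied.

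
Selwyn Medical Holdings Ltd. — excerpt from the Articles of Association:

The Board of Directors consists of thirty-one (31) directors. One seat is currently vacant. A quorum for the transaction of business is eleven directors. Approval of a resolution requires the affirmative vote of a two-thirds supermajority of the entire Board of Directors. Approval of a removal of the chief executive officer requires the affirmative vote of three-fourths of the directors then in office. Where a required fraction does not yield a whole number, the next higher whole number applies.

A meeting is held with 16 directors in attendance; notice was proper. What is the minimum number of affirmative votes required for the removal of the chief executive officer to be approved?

The removal of the chief executive officer requires three-fourths of the directors then in office (30).
3/4 of 30 = 22.50, rounded up to 23.
(Only 16 can vote, so the removal of the chief executive officer cannot pass at this meeting, but the required vote is still 23.)

23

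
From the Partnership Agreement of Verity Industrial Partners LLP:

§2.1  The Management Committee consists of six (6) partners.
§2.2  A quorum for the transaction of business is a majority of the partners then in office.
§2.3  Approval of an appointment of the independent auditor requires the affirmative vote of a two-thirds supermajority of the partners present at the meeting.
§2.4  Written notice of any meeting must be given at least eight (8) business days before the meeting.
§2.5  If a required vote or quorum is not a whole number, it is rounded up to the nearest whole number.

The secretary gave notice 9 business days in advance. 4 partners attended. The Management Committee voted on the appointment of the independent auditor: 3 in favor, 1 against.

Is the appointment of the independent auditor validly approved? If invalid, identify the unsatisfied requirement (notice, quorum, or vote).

Valid — all requirements satisfied.

Notice: 9 business days given; 8 required (9 ≥ 8). Satisfied.
Quorum: 4 present; quorum is 4. Satisfied.
Vote: the appointment of the independent auditor requires two-thirds of the partners present (4). 2/3 of 4 = 2.67, rounded up to 3, so 3 affirmative votes are needed; 3 voted in favor. Satisfied.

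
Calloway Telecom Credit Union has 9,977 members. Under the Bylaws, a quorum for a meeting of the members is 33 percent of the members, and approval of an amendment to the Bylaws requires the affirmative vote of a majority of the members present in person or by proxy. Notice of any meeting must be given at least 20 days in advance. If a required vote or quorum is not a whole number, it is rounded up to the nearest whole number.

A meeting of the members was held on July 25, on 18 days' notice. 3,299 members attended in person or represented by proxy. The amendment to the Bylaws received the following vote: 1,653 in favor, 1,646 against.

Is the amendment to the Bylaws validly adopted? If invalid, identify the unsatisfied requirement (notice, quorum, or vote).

Notice: 18 days given; 20 required. Not satisfied.
Quorum: 33% of 9,977 = 3,292.41, rounded up to 3,293; 3,299 present. Satisfied.
Vote: requires a majority of those present (3,299); a majority of 3299 is 1650, so 1,650 needed; 1,653 in favor. Satisfied.

Invalid — notice requirement not satisfied.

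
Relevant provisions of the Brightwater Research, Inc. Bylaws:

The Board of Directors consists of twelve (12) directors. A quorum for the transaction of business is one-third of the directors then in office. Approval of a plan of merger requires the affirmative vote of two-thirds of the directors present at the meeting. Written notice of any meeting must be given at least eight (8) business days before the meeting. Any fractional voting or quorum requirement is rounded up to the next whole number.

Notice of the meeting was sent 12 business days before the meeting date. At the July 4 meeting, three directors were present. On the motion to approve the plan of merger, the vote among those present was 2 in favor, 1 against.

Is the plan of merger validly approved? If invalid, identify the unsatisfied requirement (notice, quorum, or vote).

Notice: 12 business days given; 8 required (12 ≥ 8). Satisfied.
Quorum: 3 present; quorum is 4. Not satisfied.
Vote: the plan of merger requires two-thirds of the directors present (3). 2/3 of 3 = 2, so 2 affirmative votes are needed; 2 voted in favor. Satisfied. (Moot — without a quorum no business can be validly transacted.)

Invalid — quorum requirement not satisfied.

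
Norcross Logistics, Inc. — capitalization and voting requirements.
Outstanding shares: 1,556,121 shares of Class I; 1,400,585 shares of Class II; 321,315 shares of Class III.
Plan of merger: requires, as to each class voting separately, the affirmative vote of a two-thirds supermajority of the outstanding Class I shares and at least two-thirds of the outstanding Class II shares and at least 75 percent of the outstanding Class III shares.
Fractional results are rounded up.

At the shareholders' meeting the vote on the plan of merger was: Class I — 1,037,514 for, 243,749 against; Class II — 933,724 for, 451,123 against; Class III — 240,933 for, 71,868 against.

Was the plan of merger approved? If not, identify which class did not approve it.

Class I: 2/3 of 1556121 = 1037414; 1,037,414 required, 1,037,514 in favor — approved.
Class II: 2/3 of 1400585 = 933723.33, rounded up to 933724; 933,724 required, 933,724 in favor — approved.
Class III: 3/4 of 321315 = 240986.25, rounded up to 240987; 240,987 required, 240,933 in favor — not approved.

Not approved — the Class III shares did not give the required vote.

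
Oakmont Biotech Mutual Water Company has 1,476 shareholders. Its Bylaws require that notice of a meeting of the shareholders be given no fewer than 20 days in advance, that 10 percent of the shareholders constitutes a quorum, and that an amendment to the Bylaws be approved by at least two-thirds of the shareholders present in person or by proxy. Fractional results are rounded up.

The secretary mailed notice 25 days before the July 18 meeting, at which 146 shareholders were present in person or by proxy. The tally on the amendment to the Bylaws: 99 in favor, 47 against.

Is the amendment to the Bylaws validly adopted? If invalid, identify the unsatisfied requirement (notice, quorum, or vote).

Invalid — quorum requirement not satisfied.

Notice: 25 days given; 20 required. Satisfied.
Quorum: 10% of 1,476 = 147.60, rounded up to 148; 146 present. Not satisfied.
Vote: requires two-thirds of those present (146); 2/3 of 146 = 97.33, rounded up to 98, so 98 needed; 99 in favor. Satisfied.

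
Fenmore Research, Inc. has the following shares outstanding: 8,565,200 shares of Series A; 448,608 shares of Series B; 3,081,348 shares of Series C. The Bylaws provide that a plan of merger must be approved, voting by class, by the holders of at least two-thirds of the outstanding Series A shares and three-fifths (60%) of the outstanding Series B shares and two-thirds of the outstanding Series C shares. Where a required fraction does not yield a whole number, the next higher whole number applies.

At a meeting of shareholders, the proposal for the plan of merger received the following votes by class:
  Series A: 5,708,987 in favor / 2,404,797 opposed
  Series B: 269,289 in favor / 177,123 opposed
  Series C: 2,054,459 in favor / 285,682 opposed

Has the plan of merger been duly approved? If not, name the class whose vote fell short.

Series A: 2/3 of 8565200 = 5710133.33, rounded up to 5710134; 5,710,134 required, 5,708,987 in favor — not approved.
Series B: 3/5 of 448608 = 269164.80, rounded up to 269165; 269,165 required, 269,289 in favor — approved.
Series C: 2/3 of 3081348 = 2054232; 2,054,232 required, 2,054,459 in favor — approved.

Not approved — the Series A shares did not give the required vote.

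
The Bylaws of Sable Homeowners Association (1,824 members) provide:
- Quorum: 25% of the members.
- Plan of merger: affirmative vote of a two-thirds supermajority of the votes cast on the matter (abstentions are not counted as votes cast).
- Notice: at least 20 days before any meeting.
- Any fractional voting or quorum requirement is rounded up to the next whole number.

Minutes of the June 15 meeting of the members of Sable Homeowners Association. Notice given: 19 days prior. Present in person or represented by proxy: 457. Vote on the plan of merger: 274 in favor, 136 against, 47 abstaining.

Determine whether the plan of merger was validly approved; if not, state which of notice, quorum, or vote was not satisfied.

Notice: 19 days given; 20 required. Not satisfied.
Quorum: 25% of 1,824 = 456; 457 present. Satisfied.
Vote: requires two-thirds of the votes cast (457 − 47 abstaining = 410); 2/3 of 410 = 273.33, rounded up to 274, so 274 needed; 274 in favor. Satisfied.

Invalid — notice requirement not satisfied.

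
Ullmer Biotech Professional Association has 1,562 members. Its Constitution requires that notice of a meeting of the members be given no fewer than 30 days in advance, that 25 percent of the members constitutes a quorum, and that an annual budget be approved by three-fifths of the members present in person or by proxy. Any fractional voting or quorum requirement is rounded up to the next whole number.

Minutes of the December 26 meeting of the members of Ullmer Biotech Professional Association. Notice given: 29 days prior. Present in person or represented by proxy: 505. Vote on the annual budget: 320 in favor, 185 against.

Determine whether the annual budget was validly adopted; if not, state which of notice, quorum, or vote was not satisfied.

Invalid — notice requirement not satisfied.

Notice: 29 days given; 30 required. Not satisfied.
Quorum: 25% of 1,562 = 390.50, rounded up to 391; 505 present. Satisfied.
Vote: requires three-fifths of those present (505); 3/5 of 505 = 303, so 303 needed; 320 in favor. Satisfied.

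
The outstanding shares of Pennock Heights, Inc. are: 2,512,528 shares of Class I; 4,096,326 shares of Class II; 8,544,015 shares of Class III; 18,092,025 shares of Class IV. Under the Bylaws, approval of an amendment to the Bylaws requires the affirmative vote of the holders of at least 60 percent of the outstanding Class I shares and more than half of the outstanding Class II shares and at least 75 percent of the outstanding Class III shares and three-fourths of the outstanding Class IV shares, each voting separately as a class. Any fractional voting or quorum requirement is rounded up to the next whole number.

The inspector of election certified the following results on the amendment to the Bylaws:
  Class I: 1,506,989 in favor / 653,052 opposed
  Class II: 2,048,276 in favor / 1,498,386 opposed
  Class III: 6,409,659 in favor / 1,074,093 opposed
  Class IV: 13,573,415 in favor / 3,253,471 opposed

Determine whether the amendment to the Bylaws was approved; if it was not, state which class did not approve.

Class I: 3/5 of 2512528 = 1507516.80, rounded up to 1507517; 1,507,517 required, 1,506,989 in favor — not approved.
Class II: a majority of 4096326 is 2048164; 2,048,164 required, 2,048,276 in favor — approved.
Class III: 3/4 of 8544015 = 6408011.25, rounded up to 6408012; 6,408,012 required, 6,409,659 in favor — approved.
Class IV: 3/4 of 18092025 = 13569018.75, rounded up to 13569019; 13,569,019 required, 13,573,415 in favor — approved.

Not approved — the Class I shares did not give the required vote.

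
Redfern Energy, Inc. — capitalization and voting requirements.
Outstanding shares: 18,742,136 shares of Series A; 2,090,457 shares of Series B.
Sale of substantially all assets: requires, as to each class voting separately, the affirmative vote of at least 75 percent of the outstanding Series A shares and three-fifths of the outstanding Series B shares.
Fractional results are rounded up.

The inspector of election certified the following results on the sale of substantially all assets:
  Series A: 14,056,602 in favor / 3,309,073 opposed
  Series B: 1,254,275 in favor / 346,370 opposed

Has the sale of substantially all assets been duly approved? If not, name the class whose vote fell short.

Approved — every class gave the required vote.

Series A: 3/4 of 18742136 = 14056602; 14,056,602 required, 14,056,602 in favor — approved.
Series B: 3/5 of 2090457 = 1254274.20, rounded up to 1254275; 1,254,275 required, 1,254,275 in favor — approved.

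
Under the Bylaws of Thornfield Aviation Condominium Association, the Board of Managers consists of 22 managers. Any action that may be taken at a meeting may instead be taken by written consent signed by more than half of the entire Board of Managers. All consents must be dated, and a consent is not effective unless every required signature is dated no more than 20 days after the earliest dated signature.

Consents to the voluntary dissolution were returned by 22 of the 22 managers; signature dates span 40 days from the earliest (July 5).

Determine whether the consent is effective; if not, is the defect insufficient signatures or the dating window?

Signatures required: more than half of 22 — a majority of 22 is 12, so 12 needed; 22 signed. Sufficient.
Dating window: the latest signature is 40 days after the earliest; the limit is 20 days. Outside the window.

Not effective — dating-window requirement not satisfied.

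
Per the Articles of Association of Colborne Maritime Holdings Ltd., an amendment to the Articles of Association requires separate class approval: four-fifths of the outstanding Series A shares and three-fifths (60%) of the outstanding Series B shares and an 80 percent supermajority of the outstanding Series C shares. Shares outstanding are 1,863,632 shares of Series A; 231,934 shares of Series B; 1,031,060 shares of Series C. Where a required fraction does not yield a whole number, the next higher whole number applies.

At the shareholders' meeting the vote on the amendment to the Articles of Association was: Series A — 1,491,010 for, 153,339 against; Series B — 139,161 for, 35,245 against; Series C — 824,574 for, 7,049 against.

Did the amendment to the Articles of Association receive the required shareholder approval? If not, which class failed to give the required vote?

Not approved — the Series C shares did not give the required vote.

Series A: 4/5 of 1863632 = 1490905.60, rounded up to 1490906; 1,490,906 required, 1,491,010 in favor — approved.
Series B: 3/5 of 231934 = 139160.40, rounded up to 139161; 139,161 required, 139,161 in favor — approved.
Series C: 4/5 of 1031060 = 824848; 824,848 required, 824,574 in favor — not approved.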